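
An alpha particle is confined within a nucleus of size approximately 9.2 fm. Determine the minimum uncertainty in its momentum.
5.731 × 10^-21 kg·m/s

Using the Heisenberg uncertainty principle:
ΔxΔp ≥ ℏ/2

With Δx ≈ L = 9.200e-15 m (the confinement size):
Δp_min = ℏ/(2Δx)
Δp_min = (1.055e-34 J·s) / (2 × 9.200e-15 m)
Δp_min = 5.731e-21 kg·m/s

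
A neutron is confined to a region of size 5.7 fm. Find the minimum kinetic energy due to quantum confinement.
159.443 keV

Using the uncertainty principle:

1. Position uncertainty: Δx ≈ 5.700e-15 m
2. Minimum momentum uncertainty: Δp = ℏ/(2Δx) = 9.251e-21 kg·m/s
3. Minimum kinetic energy:
   KE = (Δp)²/(2m) = (9.251e-21)²/(2 × 1.675e-27 kg)
   KE = 2.555e-14 J = 159.443 keV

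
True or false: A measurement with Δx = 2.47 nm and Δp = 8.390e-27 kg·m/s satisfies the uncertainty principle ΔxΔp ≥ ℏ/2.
No, it violates the uncertainty principle (impossible measurement).

Calculate the product ΔxΔp:
ΔxΔp = (2.470e-09 m) × (8.390e-27 kg·m/s)
ΔxΔp = 2.072e-35 J·s

Compare to the minimum allowed value ℏ/2:
ℏ/2 = 5.273e-35 J·s

Since ΔxΔp = 2.072e-35 J·s < 5.273e-35 J·s = ℏ/2,
the measurement violates the uncertainty principle.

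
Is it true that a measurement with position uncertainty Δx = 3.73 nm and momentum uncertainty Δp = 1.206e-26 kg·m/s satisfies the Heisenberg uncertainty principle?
No, it violates the uncertainty principle (impossible measurement).

Calculate the product ΔxΔp:
ΔxΔp = (3.730e-09 m) × (1.206e-26 kg·m/s)
ΔxΔp = 4.498e-35 J·s

Compare to the minimum allowed value ℏ/2:
ℏ/2 = 5.273e-35 J·s

Since ΔxΔp = 4.498e-35 J·s < 5.273e-35 J·s = ℏ/2,
the measurement violates the uncertainty principle.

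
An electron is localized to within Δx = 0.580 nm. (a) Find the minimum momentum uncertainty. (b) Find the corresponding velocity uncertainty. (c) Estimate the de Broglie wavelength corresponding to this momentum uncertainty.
(a) Δp_min = 9.091 × 10^-26 kg·m/s
(b) Δv_min = 99.800 km/s
(c) λ_dB = 7.288 nm

Step-by-step:

(a) From the uncertainty principle:
Δp_min = ℏ/(2Δx) = (1.055e-34 J·s)/(2 × 5.800e-10 m) = 9.091e-26 kg·m/s

(b) The velocity uncertainty:
Δv = Δp/m = (9.091e-26 kg·m/s)/(9.109e-31 kg) = 9.980e+04 m/s = 99.800 km/s

(c) The de Broglie wavelength for this momentum:
λ = h/p = (6.626e-34 J·s)/(9.091e-26 kg·m/s) = 7.288e-09 m = 7.288 nm

Note: The de Broglie wavelength is comparable to the localization size, as expected from wave-particle duality.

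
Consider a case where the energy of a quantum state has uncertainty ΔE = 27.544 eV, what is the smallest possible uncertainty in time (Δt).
11.948 as

Using the energy-time uncertainty principle:
ΔEΔt ≥ ℏ/2

The minimum uncertainty in time is:
Δt_min = ℏ/(2ΔE)
Δt_min = (1.055e-34 J·s) / (2 × 4.413e-18 J)
Δt_min = 1.195e-17 s = 11.948 as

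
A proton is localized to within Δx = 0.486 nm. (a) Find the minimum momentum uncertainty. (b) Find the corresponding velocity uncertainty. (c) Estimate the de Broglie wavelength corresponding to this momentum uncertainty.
(a) Δp_min = 1.085 × 10^-25 kg·m/s
(b) Δv_min = 64.865 m/s
(c) λ_dB = 6.107 nm

Step-by-step:

(a) From the uncertainty principle:
Δp_min = ℏ/(2Δx) = (1.055e-34 J·s)/(2 × 4.860e-10 m) = 1.085e-25 kg·m/s

(b) The velocity uncertainty:
Δv = Δp/m = (1.085e-25 kg·m/s)/(1.673e-27 kg) = 6.487e+01 m/s = 64.865 m/s

(c) The de Broglie wavelength for this momentum:
λ = h/p = (6.626e-34 J·s)/(1.085e-25 kg·m/s) = 6.107e-09 m = 6.107 nm

Note: The de Broglie wavelength is comparable to the localization size, as expected from wave-particle duality.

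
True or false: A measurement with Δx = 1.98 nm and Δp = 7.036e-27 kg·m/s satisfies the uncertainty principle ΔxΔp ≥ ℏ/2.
No, it violates the uncertainty principle (impossible measurement).

Calculate the product ΔxΔp:
ΔxΔp = (1.980e-09 m) × (7.036e-27 kg·m/s)
ΔxΔp = 1.393e-35 J·s

Compare to the minimum allowed value ℏ/2:
ℏ/2 = 5.273e-35 J·s

Since ΔxΔp = 1.393e-35 J·s < 5.273e-35 J·s = ℏ/2,
the measurement violates the uncertainty principle.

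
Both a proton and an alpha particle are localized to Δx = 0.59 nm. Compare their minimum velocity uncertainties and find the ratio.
The proton has the larger minimum velocity uncertainty, by a ratio of 4.0.

For both particles, Δp_min = ℏ/(2Δx) = 8.937e-26 kg·m/s (same for both).

The velocity uncertainty is Δv = Δp/m:
- proton: Δv = 8.937e-26 / 1.673e-27 = 5.343e+01 m/s = 53.431 m/s
- alpha particle: Δv = 8.937e-26 / 6.645e-27 = 1.345e+01 m/s = 13.450 m/s

Ratio: 5.343e+01 / 1.345e+01 = 4.0

The lighter particle has larger velocity uncertainty because Δv ∝ 1/m.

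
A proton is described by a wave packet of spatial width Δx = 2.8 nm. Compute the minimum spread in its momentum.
1.883 × 10^-26 kg·m/s

For a wave packet, the spatial width Δx and momentum spread Δp are related by the uncertainty principle:
ΔxΔp ≥ ℏ/2

The minimum momentum spread is:
Δp_min = ℏ/(2Δx)
Δp_min = (1.055e-34 J·s) / (2 × 2.800e-09 m)
Δp_min = 1.883e-26 kg·m/s

A wave packet cannot have both a well-defined position and well-defined momentum.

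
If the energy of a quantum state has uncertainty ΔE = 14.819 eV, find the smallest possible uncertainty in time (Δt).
22.208 as

Using the energy-time uncertainty principle:
ΔEΔt ≥ ℏ/2

The minimum uncertainty in time is:
Δt_min = ℏ/(2ΔE)
Δt_min = (1.055e-34 J·s) / (2 × 2.374e-18 J)
Δt_min = 2.221e-17 s = 22.208 as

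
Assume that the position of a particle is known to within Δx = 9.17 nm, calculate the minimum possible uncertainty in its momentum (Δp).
5.750 × 10^-27 kg·m/s

Using the Heisenberg uncertainty principle:
ΔxΔp ≥ ℏ/2

The minimum uncertainty in momentum is:
Δp_min = ℏ/(2Δx)
Δp_min = (1.055e-34 J·s) / (2 × 9.170e-09 m)
Δp_min = 5.750e-27 kg·m/s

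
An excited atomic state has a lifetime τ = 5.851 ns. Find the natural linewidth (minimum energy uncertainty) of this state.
56.248 neV

Using the energy-time uncertainty principle:
ΔEΔt ≥ ℏ/2

The lifetime τ represents the time uncertainty Δt.
The natural linewidth (minimum energy uncertainty) is:

ΔE = ℏ/(2τ)
ΔE = (1.055e-34 J·s) / (2 × 5.851e-09 s)
ΔE = 9.012e-27 J = 56.248 neV

This natural linewidth limits the precision of spectroscopic measurements.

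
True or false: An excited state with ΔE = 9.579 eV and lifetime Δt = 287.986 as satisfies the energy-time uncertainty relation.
Yes, it satisfies the uncertainty relation.

Calculate the product ΔEΔt:
ΔE = 9.579 eV = 1.535e-18 J
ΔEΔt = (1.535e-18 J) × (2.880e-16 s)
ΔEΔt = 4.420e-34 J·s

Compare to the minimum allowed value ℏ/2:
ℏ/2 = 5.273e-35 J·s

Since ΔEΔt = 4.420e-34 J·s ≥ 5.273e-35 J·s = ℏ/2,
this satisfies the uncertainty relation.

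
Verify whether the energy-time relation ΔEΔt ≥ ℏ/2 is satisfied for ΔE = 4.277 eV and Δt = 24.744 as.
No, it violates the uncertainty relation.

Calculate the product ΔEΔt:
ΔE = 4.277 eV = 6.853e-19 J
ΔEΔt = (6.853e-19 J) × (2.474e-17 s)
ΔEΔt = 1.696e-35 J·s

Compare to the minimum allowed value ℏ/2:
ℏ/2 = 5.273e-35 J·s

Since ΔEΔt = 1.696e-35 J·s < 5.273e-35 J·s = ℏ/2,
this violates the uncertainty relation.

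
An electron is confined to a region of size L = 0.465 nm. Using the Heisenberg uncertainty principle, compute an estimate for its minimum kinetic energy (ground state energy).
44.051 meV

Using the uncertainty principle to estimate ground state energy:

1. The position uncertainty is approximately the confinement size:
   Δx ≈ L = 4.650e-10 m

2. From ΔxΔp ≥ ℏ/2, the minimum momentum uncertainty is:
   Δp ≈ ℏ/(2L) = 1.134e-25 kg·m/s

3. The kinetic energy is approximately:
   KE ≈ (Δp)²/(2m) = (1.134e-25)²/(2 × 9.109e-31 kg)
   KE ≈ 7.058e-21 J = 44.051 meV

This is an order-of-magnitude estimate of the ground state energy.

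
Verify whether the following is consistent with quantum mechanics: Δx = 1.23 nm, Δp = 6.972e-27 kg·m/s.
No, it violates the uncertainty principle (impossible measurement).

Calculate the product ΔxΔp:
ΔxΔp = (1.230e-09 m) × (6.972e-27 kg·m/s)
ΔxΔp = 8.576e-36 J·s

Compare to the minimum allowed value ℏ/2:
ℏ/2 = 5.273e-35 J·s

Since ΔxΔp = 8.576e-36 J·s < 5.273e-35 J·s = ℏ/2,
the measurement violates the uncertainty principle.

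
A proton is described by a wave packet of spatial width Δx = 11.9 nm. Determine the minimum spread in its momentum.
4.431 × 10^-27 kg·m/s

For a wave packet, the spatial width Δx and momentum spread Δp are related by the uncertainty principle:
ΔxΔp ≥ ℏ/2

The minimum momentum spread is:
Δp_min = ℏ/(2Δx)
Δp_min = (1.055e-34 J·s) / (2 × 1.190e-08 m)
Δp_min = 4.431e-27 kg·m/s

A wave packet cannot have both a well-defined position and well-defined momentum.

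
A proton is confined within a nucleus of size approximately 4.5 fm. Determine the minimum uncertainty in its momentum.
1.172 × 10^-20 kg·m/s

Using the Heisenberg uncertainty principle:
ΔxΔp ≥ ℏ/2

With Δx ≈ L = 4.500e-15 m (the confinement size):
Δp_min = ℏ/(2Δx)
Δp_min = (1.055e-34 J·s) / (2 × 4.500e-15 m)
Δp_min = 1.172e-20 kg·m/s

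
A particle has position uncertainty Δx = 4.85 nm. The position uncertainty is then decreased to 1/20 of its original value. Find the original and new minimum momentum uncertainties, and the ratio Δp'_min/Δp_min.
Original Δp_min = 1.087 × 10^-26 kg·m/s; new Δp'_min = 2.174 × 10^-25 kg·m/s; ratio Δp'_min/Δp_min = 20.

From the uncertainty principle ΔxΔp ≥ ℏ/2, the minimum momentum uncertainty is Δp_min = ℏ/(2Δx).

Original (Δx = 4.85 nm = 4.850e-09 m):
Δp_min = (1.055e-34 J·s)/(2 × 4.850e-09 m) = 1.087e-26 kg·m/s

When Δx → (1/20)Δx:
Δp'_min = ℏ/(2 × (1/20)Δx) = 20 × ℏ/(2Δx) = 20 × Δp_min
Δp'_min = 20 × 1.087e-26 kg·m/s = 2.174e-25 kg·m/s

Since Δp_min ∝ 1/Δx, when Δx is decreased to 1/20 of its original value, Δp_min increases to 20 times its original value.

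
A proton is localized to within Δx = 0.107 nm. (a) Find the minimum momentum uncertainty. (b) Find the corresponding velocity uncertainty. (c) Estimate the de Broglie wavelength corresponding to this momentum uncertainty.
(a) Δp_min = 4.928 × 10^-25 kg·m/s
(b) Δv_min = 294.622 m/s
(c) λ_dB = 1.345 nm

Step-by-step:

(a) From the uncertainty principle:
Δp_min = ℏ/(2Δx) = (1.055e-34 J·s)/(2 × 1.070e-10 m) = 4.928e-25 kg·m/s

(b) The velocity uncertainty:
Δv = Δp/m = (4.928e-25 kg·m/s)/(1.673e-27 kg) = 2.946e+02 m/s = 294.622 m/s

(c) The de Broglie wavelength for this momentum:
λ = h/p = (6.626e-34 J·s)/(4.928e-25 kg·m/s) = 1.345e-09 m = 1.345 nm

Note: The de Broglie wavelength is comparable to the localization size, as expected from wave-particle duality.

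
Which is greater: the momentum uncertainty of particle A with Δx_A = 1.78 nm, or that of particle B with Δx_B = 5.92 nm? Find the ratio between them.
Particle A has the larger minimum momentum uncertainty, by a factor of 3.33.

For each particle, the minimum momentum uncertainty is Δp_min = ℏ/(2Δx):

Particle A: Δp_A = ℏ/(2×1.780e-09 m) = 2.962e-26 kg·m/s
Particle B: Δp_B = ℏ/(2×5.920e-09 m) = 8.907e-27 kg·m/s

Ratio: Δp_A/Δp_B = 3.33

Since Δp_min ∝ 1/Δx, the particle with smaller position uncertainty (A) has larger momentum uncertainty.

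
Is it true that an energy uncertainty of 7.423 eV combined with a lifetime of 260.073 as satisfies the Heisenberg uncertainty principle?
Yes, it satisfies the uncertainty relation.

Calculate the product ΔEΔt:
ΔE = 7.423 eV = 1.189e-18 J
ΔEΔt = (1.189e-18 J) × (2.601e-16 s)
ΔEΔt = 3.093e-34 J·s

Compare to the minimum allowed value ℏ/2:
ℏ/2 = 5.273e-35 J·s

Since ΔEΔt = 3.093e-34 J·s ≥ 5.273e-35 J·s = ℏ/2,
this satisfies the uncertainty relation.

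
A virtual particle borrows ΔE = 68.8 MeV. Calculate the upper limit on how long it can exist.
4.784 ys

Using the energy-time uncertainty principle:
ΔEΔt ≥ ℏ/2

For a virtual particle borrowing energy ΔE, the maximum lifetime is:
Δt_max = ℏ/(2ΔE)

Converting energy:
ΔE = 68.8 MeV = 1.102e-11 J

Δt_max = (1.055e-34 J·s) / (2 × 1.102e-11 J)
Δt_max = 4.784e-24 s = 4.784 ys

Virtual particles with higher borrowed energy exist for shorter times.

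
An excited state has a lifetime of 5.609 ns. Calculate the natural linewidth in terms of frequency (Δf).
14.187 MHz

Using the energy-time uncertainty principle and E = hf:
ΔEΔt ≥ ℏ/2
hΔf·Δt ≥ ℏ/2

The minimum frequency uncertainty is:
Δf = ℏ/(2hτ) = 1/(4πτ)
Δf = 1/(4π × 5.609e-09 s)
Δf = 1.419e+07 Hz = 14.187 MHz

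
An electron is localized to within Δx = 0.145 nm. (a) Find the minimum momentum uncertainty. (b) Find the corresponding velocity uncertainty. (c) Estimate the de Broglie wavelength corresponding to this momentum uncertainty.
(a) Δp_min = 3.636 × 10^-25 kg·m/s
(b) Δv_min = 399.199 km/s
(c) λ_dB = 1.822 nm

Step-by-step:

(a) From the uncertainty principle:
Δp_min = ℏ/(2Δx) = (1.055e-34 J·s)/(2 × 1.450e-10 m) = 3.636e-25 kg·m/s

(b) The velocity uncertainty:
Δv = Δp/m = (3.636e-25 kg·m/s)/(9.109e-31 kg) = 3.992e+05 m/s = 399.199 km/s

(c) The de Broglie wavelength for this momentum:
λ = h/p = (6.626e-34 J·s)/(3.636e-25 kg·m/s) = 1.822e-09 m = 1.822 nm

Note: The de Broglie wavelength is comparable to the localization size, as expected from wave-particle duality.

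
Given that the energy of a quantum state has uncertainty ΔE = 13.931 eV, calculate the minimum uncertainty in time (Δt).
23.624 as

Using the energy-time uncertainty principle:
ΔEΔt ≥ ℏ/2

The minimum uncertainty in time is:
Δt_min = ℏ/(2ΔE)
Δt_min = (1.055e-34 J·s) / (2 × 2.232e-18 J)
Δt_min = 2.362e-17 s = 23.624 as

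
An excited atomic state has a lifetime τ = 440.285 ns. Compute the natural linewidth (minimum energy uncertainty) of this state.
747.484 peV

Using the energy-time uncertainty principle:
ΔEΔt ≥ ℏ/2

The lifetime τ represents the time uncertainty Δt.
The natural linewidth (minimum energy uncertainty) is:

ΔE = ℏ/(2τ)
ΔE = (1.055e-34 J·s) / (2 × 4.403e-07 s)
ΔE = 1.198e-28 J = 747.484 peV

This natural linewidth limits the precision of spectroscopic measurements.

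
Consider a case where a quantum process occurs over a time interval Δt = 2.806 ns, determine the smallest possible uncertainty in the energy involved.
117.287 neV

Using the energy-time uncertainty principle:
ΔEΔt ≥ ℏ/2

The minimum uncertainty in energy is:
ΔE_min = ℏ/(2Δt)
ΔE_min = (1.055e-34 J·s) / (2 × 2.806e-09 s)
ΔE_min = 1.879e-26 J = 117.287 neV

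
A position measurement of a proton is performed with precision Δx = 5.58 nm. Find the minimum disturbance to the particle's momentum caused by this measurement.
9.450 × 10^-27 kg·m/s

The uncertainty principle implies that measuring position disturbs momentum:
ΔxΔp ≥ ℏ/2

When we measure position with precision Δx, we necessarily introduce a momentum uncertainty:
Δp ≥ ℏ/(2Δx)
Δp_min = (1.055e-34 J·s) / (2 × 5.580e-09 m)
Δp_min = 9.450e-27 kg·m/s

The more precisely we measure position, the greater the momentum disturbance.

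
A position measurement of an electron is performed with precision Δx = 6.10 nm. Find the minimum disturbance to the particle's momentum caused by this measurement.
8.644 × 10^-27 kg·m/s

The uncertainty principle implies that measuring position disturbs momentum:
ΔxΔp ≥ ℏ/2

When we measure position with precision Δx, we necessarily introduce a momentum uncertainty:
Δp ≥ ℏ/(2Δx)
Δp_min = (1.055e-34 J·s) / (2 × 6.100e-09 m)
Δp_min = 8.644e-27 kg·m/s

The more precisely we measure position, the greater the momentum disturbance.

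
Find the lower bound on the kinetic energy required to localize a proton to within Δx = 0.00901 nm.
63.901 meV

Localizing a particle requires giving it sufficient momentum uncertainty:

1. From uncertainty principle: Δp ≥ ℏ/(2Δx)
   Δp_min = (1.055e-34 J·s) / (2 × 9.010e-12 m)
   Δp_min = 5.852e-24 kg·m/s

2. This momentum uncertainty corresponds to kinetic energy:
   KE ≈ (Δp)²/(2m) = (5.852e-24)²/(2 × 1.673e-27 kg)
   KE = 1.024e-20 J = 63.901 meV

Tighter localization requires more energy.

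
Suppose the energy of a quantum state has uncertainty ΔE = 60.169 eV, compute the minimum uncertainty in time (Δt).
5.470 as

Using the energy-time uncertainty principle:
ΔEΔt ≥ ℏ/2

The minimum uncertainty in time is:
Δt_min = ℏ/(2ΔE)
Δt_min = (1.055e-34 J·s) / (2 × 9.640e-18 J)
Δt_min = 5.470e-18 s = 5.470 as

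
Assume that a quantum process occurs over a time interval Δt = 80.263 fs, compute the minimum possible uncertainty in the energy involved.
4.100 meV

Using the energy-time uncertainty principle:
ΔEΔt ≥ ℏ/2

The minimum uncertainty in energy is:
ΔE_min = ℏ/(2Δt)
ΔE_min = (1.055e-34 J·s) / (2 × 8.026e-14 s)
ΔE_min = 6.569e-22 J = 4.100 meV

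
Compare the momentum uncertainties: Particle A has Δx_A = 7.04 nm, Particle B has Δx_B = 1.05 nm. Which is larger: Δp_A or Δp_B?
Particle B has the larger minimum momentum uncertainty, by a factor of 6.70.

For each particle, the minimum momentum uncertainty is Δp_min = ℏ/(2Δx):

Particle A: Δp_A = ℏ/(2×7.040e-09 m) = 7.490e-27 kg·m/s
Particle B: Δp_B = ℏ/(2×1.050e-09 m) = 5.022e-26 kg·m/s

Ratio: Δp_B/Δp_A = 6.70

Since Δp_min ∝ 1/Δx, the particle with smaller position uncertainty (B) has larger momentum uncertainty.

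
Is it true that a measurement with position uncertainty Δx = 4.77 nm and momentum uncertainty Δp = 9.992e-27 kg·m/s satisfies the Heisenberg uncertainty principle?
No, it violates the uncertainty principle (impossible measurement).

Calculate the product ΔxΔp:
ΔxΔp = (4.770e-09 m) × (9.992e-27 kg·m/s)
ΔxΔp = 4.766e-35 J·s

Compare to the minimum allowed value ℏ/2:
ℏ/2 = 5.273e-35 J·s

Since ΔxΔp = 4.766e-35 J·s < 5.273e-35 J·s = ℏ/2,
the measurement violates the uncertainty principle.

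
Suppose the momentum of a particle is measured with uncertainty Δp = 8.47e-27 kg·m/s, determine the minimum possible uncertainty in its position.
6.225 nm

Using the Heisenberg uncertainty principle:
ΔxΔp ≥ ℏ/2

The minimum uncertainty in position is:
Δx_min = ℏ/(2Δp)
Δx_min = (1.055e-34 J·s) / (2 × 8.470e-27 kg·m/s)
Δx_min = 6.225e-09 m = 6.225 nm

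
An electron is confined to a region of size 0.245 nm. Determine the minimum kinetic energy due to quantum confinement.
158.683 meV

Using the uncertainty principle:

1. Position uncertainty: Δx ≈ 2.450e-10 m
2. Minimum momentum uncertainty: Δp = ℏ/(2Δx) = 2.152e-25 kg·m/s
3. Minimum kinetic energy:
   KE = (Δp)²/(2m) = (2.152e-25)²/(2 × 9.109e-31 kg)
   KE = 2.542e-20 J = 158.683 meV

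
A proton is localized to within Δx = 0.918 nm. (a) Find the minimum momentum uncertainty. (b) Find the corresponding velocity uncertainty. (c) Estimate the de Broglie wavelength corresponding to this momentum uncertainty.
(a) Δp_min = 5.744 × 10^-26 kg·m/s
(b) Δv_min = 34.340 m/s
(c) λ_dB = 11.536 nm

Step-by-step:

(a) From the uncertainty principle:
Δp_min = ℏ/(2Δx) = (1.055e-34 J·s)/(2 × 9.180e-10 m) = 5.744e-26 kg·m/s

(b) The velocity uncertainty:
Δv = Δp/m = (5.744e-26 kg·m/s)/(1.673e-27 kg) = 3.434e+01 m/s = 34.340 m/s

(c) The de Broglie wavelength for this momentum:
λ = h/p = (6.626e-34 J·s)/(5.744e-26 kg·m/s) = 1.154e-08 m = 11.536 nm

Note: The de Broglie wavelength is comparable to the localization size, as expected from wave-particle duality.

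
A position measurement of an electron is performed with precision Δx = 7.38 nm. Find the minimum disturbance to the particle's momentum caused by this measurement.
7.145 × 10^-27 kg·m/s

The uncertainty principle implies that measuring position disturbs momentum:
ΔxΔp ≥ ℏ/2

When we measure position with precision Δx, we necessarily introduce a momentum uncertainty:
Δp ≥ ℏ/(2Δx)
Δp_min = (1.055e-34 J·s) / (2 × 7.380e-09 m)
Δp_min = 7.145e-27 kg·m/s

The more precisely we measure position, the greater the momentum disturbance.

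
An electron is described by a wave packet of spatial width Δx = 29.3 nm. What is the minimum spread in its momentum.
1.800 × 10^-27 kg·m/s

For a wave packet, the spatial width Δx and momentum spread Δp are related by the uncertainty principle:
ΔxΔp ≥ ℏ/2

The minimum momentum spread is:
Δp_min = ℏ/(2Δx)
Δp_min = (1.055e-34 J·s) / (2 × 2.930e-08 m)
Δp_min = 1.800e-27 kg·m/s

A wave packet cannot have both a well-defined position and well-defined momentum.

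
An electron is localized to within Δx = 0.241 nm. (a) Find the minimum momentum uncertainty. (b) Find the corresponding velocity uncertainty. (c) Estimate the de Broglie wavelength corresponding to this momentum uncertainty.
(a) Δp_min = 2.188 × 10^-25 kg·m/s
(b) Δv_min = 240.182 km/s
(c) λ_dB = 3.028 nm

Step-by-step:

(a) From the uncertainty principle:
Δp_min = ℏ/(2Δx) = (1.055e-34 J·s)/(2 × 2.410e-10 m) = 2.188e-25 kg·m/s

(b) The velocity uncertainty:
Δv = Δp/m = (2.188e-25 kg·m/s)/(9.109e-31 kg) = 2.402e+05 m/s = 240.182 km/s

(c) The de Broglie wavelength for this momentum:
λ = h/p = (6.626e-34 J·s)/(2.188e-25 kg·m/s) = 3.028e-09 m = 3.028 nm

Note: The de Broglie wavelength is comparable to the localization size, as expected from wave-particle duality.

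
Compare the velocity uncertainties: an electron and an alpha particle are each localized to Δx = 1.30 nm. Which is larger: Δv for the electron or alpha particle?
The electron has the larger minimum velocity uncertainty, by a ratio of 7294.3.

For both particles, Δp_min = ℏ/(2Δx) = 4.056e-26 kg·m/s (same for both).

The velocity uncertainty is Δv = Δp/m:
- electron: Δv = 4.056e-26 / 9.109e-31 = 4.453e+04 m/s = 44.526 km/s
- alpha particle: Δv = 4.056e-26 / 6.645e-27 = 6.104e+00 m/s = 6.104 m/s

Ratio: 4.453e+04 / 6.104e+00 = 7294.3

The lighter particle has larger velocity uncertainty because Δv ∝ 1/m.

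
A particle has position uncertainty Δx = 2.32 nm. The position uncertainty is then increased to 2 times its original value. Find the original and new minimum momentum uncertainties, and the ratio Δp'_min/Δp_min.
Original Δp_min = 2.273 × 10^-26 kg·m/s; new Δp'_min = 1.136 × 10^-26 kg·m/s; ratio Δp'_min/Δp_min = 1/2.

From the uncertainty principle ΔxΔp ≥ ℏ/2, the minimum momentum uncertainty is Δp_min = ℏ/(2Δx).

Original (Δx = 2.32 nm = 2.320e-09 m):
Δp_min = (1.055e-34 J·s)/(2 × 2.320e-09 m) = 2.273e-26 kg·m/s

When Δx → 2Δx:
Δp'_min = ℏ/(2 × 2Δx) = (1/2) × ℏ/(2Δx) = (1/2) × Δp_min
Δp'_min = 1/2 × 2.273e-26 kg·m/s = 1.136e-26 kg·m/s

Since Δp_min ∝ 1/Δx, when Δx is increased to 2 times its original value, Δp_min decreases to 1/2 of its original value.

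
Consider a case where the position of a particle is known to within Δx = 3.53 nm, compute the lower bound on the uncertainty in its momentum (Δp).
1.494 × 10^-26 kg·m/s

Using the Heisenberg uncertainty principle:
ΔxΔp ≥ ℏ/2

The minimum uncertainty in momentum is:
Δp_min = ℏ/(2Δx)
Δp_min = (1.055e-34 J·s) / (2 × 3.530e-09 m)
Δp_min = 1.494e-26 kg·m/s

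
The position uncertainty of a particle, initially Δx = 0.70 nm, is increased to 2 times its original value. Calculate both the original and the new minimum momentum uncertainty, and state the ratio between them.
Original Δp_min = 7.533 × 10^-26 kg·m/s; new Δp'_min = 3.766 × 10^-26 kg·m/s; ratio Δp'_min/Δp_min = 1/2.

From the uncertainty principle ΔxΔp ≥ ℏ/2, the minimum momentum uncertainty is Δp_min = ℏ/(2Δx).

Original (Δx = 0.70 nm = 7.000e-10 m):
Δp_min = (1.055e-34 J·s)/(2 × 7.000e-10 m) = 7.533e-26 kg·m/s

When Δx → 2Δx:
Δp'_min = ℏ/(2 × 2Δx) = (1/2) × ℏ/(2Δx) = (1/2) × Δp_min
Δp'_min = 1/2 × 7.533e-26 kg·m/s = 3.766e-26 kg·m/s

Since Δp_min ∝ 1/Δx, when Δx is increased to 2 times its original value, Δp_min decreases to 1/2 of its original value.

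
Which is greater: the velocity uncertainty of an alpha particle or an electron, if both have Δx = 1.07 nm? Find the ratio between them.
The electron has the larger minimum velocity uncertainty, by a ratio of 7294.3.

For both particles, Δp_min = ℏ/(2Δx) = 4.928e-26 kg·m/s (same for both).

The velocity uncertainty is Δv = Δp/m:
- alpha particle: Δv = 4.928e-26 / 6.645e-27 = 7.416e+00 m/s = 7.416 m/s
- electron: Δv = 4.928e-26 / 9.109e-31 = 5.410e+04 m/s = 54.097 km/s

Ratio: 5.410e+04 / 7.416e+00 = 7294.3

The lighter particle has larger velocity uncertainty because Δv ∝ 1/m.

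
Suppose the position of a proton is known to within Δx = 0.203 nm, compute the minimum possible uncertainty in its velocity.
155.293 m/s

Using the Heisenberg uncertainty principle and Δp = mΔv:
ΔxΔp ≥ ℏ/2
Δx(mΔv) ≥ ℏ/2

The minimum uncertainty in velocity is:
Δv_min = ℏ/(2mΔx)
Δv_min = (1.055e-34 J·s) / (2 × 1.673e-27 kg × 2.030e-10 m)
Δv_min = 1.553e+02 m/s = 155.293 m/s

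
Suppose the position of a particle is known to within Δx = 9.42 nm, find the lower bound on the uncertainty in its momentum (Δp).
5.598 × 10^-27 kg·m/s

Using the Heisenberg uncertainty principle:
ΔxΔp ≥ ℏ/2

The minimum uncertainty in momentum is:
Δp_min = ℏ/(2Δx)
Δp_min = (1.055e-34 J·s) / (2 × 9.420e-09 m)
Δp_min = 5.598e-27 kg·m/s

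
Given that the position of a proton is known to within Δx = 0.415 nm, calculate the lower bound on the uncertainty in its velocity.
75.963 m/s

Using the Heisenberg uncertainty principle and Δp = mΔv:
ΔxΔp ≥ ℏ/2
Δx(mΔv) ≥ ℏ/2

The minimum uncertainty in velocity is:
Δv_min = ℏ/(2mΔx)
Δv_min = (1.055e-34 J·s) / (2 × 1.673e-27 kg × 4.150e-10 m)
Δv_min = 7.596e+01 m/s = 75.963 m/s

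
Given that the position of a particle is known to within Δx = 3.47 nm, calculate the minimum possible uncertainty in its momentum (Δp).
1.520 × 10^-26 kg·m/s

Using the Heisenberg uncertainty principle:
ΔxΔp ≥ ℏ/2

The minimum uncertainty in momentum is:
Δp_min = ℏ/(2Δx)
Δp_min = (1.055e-34 J·s) / (2 × 3.470e-09 m)
Δp_min = 1.520e-26 kg·m/s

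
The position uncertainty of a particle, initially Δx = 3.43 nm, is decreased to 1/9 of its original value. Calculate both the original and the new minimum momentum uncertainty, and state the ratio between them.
Original Δp_min = 1.537 × 10^-26 kg·m/s; new Δp'_min = 1.384 × 10^-25 kg·m/s; ratio Δp'_min/Δp_min = 9.

From the uncertainty principle ΔxΔp ≥ ℏ/2, the minimum momentum uncertainty is Δp_min = ℏ/(2Δx).

Original (Δx = 3.43 nm = 3.430e-09 m):
Δp_min = (1.055e-34 J·s)/(2 × 3.430e-09 m) = 1.537e-26 kg·m/s

When Δx → (1/9)Δx:
Δp'_min = ℏ/(2 × (1/9)Δx) = 9 × ℏ/(2Δx) = 9 × Δp_min
Δp'_min = 9 × 1.537e-26 kg·m/s = 1.384e-25 kg·m/s

Since Δp_min ∝ 1/Δx, when Δx is decreased to 1/9 of its original value, Δp_min increases to 9 times its original value.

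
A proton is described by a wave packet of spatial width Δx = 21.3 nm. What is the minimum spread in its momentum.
2.476 × 10^-27 kg·m/s

For a wave packet, the spatial width Δx and momentum spread Δp are related by the uncertainty principle:
ΔxΔp ≥ ℏ/2

The minimum momentum spread is:
Δp_min = ℏ/(2Δx)
Δp_min = (1.055e-34 J·s) / (2 × 2.130e-08 m)
Δp_min = 2.476e-27 kg·m/s

A wave packet cannot have both a well-defined position and well-defined momentum.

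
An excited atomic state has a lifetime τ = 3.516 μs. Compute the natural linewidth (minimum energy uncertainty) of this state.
93.602 peV

Using the energy-time uncertainty principle:
ΔEΔt ≥ ℏ/2

The lifetime τ represents the time uncertainty Δt.
The natural linewidth (minimum energy uncertainty) is:

ΔE = ℏ/(2τ)
ΔE = (1.055e-34 J·s) / (2 × 3.516e-06 s)
ΔE = 1.500e-29 J = 93.602 peV

This natural linewidth limits the precision of spectroscopic measurements.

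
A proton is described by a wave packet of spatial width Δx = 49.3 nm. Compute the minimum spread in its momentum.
1.070 × 10^-27 kg·m/s

For a wave packet, the spatial width Δx and momentum spread Δp are related by the uncertainty principle:
ΔxΔp ≥ ℏ/2

The minimum momentum spread is:
Δp_min = ℏ/(2Δx)
Δp_min = (1.055e-34 J·s) / (2 × 4.930e-08 m)
Δp_min = 1.070e-27 kg·m/s

A wave packet cannot have both a well-defined position and well-defined momentum.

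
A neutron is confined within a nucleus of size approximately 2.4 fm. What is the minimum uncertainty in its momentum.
2.197 × 10^-20 kg·m/s

Using the Heisenberg uncertainty principle:
ΔxΔp ≥ ℏ/2

With Δx ≈ L = 2.400e-15 m (the confinement size):
Δp_min = ℏ/(2Δx)
Δp_min = (1.055e-34 J·s) / (2 × 2.400e-15 m)
Δp_min = 2.197e-20 kg·m/s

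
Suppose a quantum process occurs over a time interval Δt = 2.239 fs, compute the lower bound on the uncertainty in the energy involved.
146.988 meV

Using the energy-time uncertainty principle:
ΔEΔt ≥ ℏ/2

The minimum uncertainty in energy is:
ΔE_min = ℏ/(2Δt)
ΔE_min = (1.055e-34 J·s) / (2 × 2.239e-15 s)
ΔE_min = 2.355e-20 J = 146.988 meV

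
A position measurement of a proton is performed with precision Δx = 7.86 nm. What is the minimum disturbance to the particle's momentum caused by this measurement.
6.708 × 10^-27 kg·m/s

The uncertainty principle implies that measuring position disturbs momentum:
ΔxΔp ≥ ℏ/2

When we measure position with precision Δx, we necessarily introduce a momentum uncertainty:
Δp ≥ ℏ/(2Δx)
Δp_min = (1.055e-34 J·s) / (2 × 7.860e-09 m)
Δp_min = 6.708e-27 kg·m/s

The more precisely we measure position, the greater the momentum disturbance.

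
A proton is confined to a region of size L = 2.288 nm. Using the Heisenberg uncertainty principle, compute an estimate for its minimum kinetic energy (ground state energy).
990.928 neV

Using the uncertainty principle to estimate ground state energy:

1. The position uncertainty is approximately the confinement size:
   Δx ≈ L = 2.288e-09 m

2. From ΔxΔp ≥ ℏ/2, the minimum momentum uncertainty is:
   Δp ≈ ℏ/(2L) = 2.305e-26 kg·m/s

3. The kinetic energy is approximately:
   KE ≈ (Δp)²/(2m) = (2.305e-26)²/(2 × 1.673e-27 kg)
   KE ≈ 1.588e-25 J = 990.928 neV

This is an order-of-magnitude estimate of the ground state energy.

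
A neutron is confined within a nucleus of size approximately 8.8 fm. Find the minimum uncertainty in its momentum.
5.992 × 10^-21 kg·m/s

Using the Heisenberg uncertainty principle:
ΔxΔp ≥ ℏ/2

With Δx ≈ L = 8.800e-15 m (the confinement size):
Δp_min = ℏ/(2Δx)
Δp_min = (1.055e-34 J·s) / (2 × 8.800e-15 m)
Δp_min = 5.992e-21 kg·m/s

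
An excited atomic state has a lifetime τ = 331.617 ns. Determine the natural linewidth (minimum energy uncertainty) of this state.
992.428 peV

Using the energy-time uncertainty principle:
ΔEΔt ≥ ℏ/2

The lifetime τ represents the time uncertainty Δt.
The natural linewidth (minimum energy uncertainty) is:

ΔE = ℏ/(2τ)
ΔE = (1.055e-34 J·s) / (2 × 3.316e-07 s)
ΔE = 1.590e-28 J = 992.428 peV

This natural linewidth limits the precision of spectroscopic measurements.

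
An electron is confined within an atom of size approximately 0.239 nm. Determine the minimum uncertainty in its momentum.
2.206 × 10^-25 kg·m/s

Using the Heisenberg uncertainty principle:
ΔxΔp ≥ ℏ/2

With Δx ≈ L = 2.390e-10 m (the confinement size):
Δp_min = ℏ/(2Δx)
Δp_min = (1.055e-34 J·s) / (2 × 2.390e-10 m)
Δp_min = 2.206e-25 kg·m/s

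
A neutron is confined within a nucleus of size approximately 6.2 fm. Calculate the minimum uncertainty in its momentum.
8.505 × 10^-21 kg·m/s

Using the Heisenberg uncertainty principle:
ΔxΔp ≥ ℏ/2

With Δx ≈ L = 6.200e-15 m (the confinement size):
Δp_min = ℏ/(2Δx)
Δp_min = (1.055e-34 J·s) / (2 × 6.200e-15 m)
Δp_min = 8.505e-21 kg·m/s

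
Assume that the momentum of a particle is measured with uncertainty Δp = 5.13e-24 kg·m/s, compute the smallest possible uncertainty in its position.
10.278 pm

Using the Heisenberg uncertainty principle:
ΔxΔp ≥ ℏ/2

The minimum uncertainty in position is:
Δx_min = ℏ/(2Δp)
Δx_min = (1.055e-34 J·s) / (2 × 5.130e-24 kg·m/s)
Δx_min = 1.028e-11 m = 10.278 pm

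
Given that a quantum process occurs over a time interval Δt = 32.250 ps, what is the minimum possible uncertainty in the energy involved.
10.205 μeV

Using the energy-time uncertainty principle:
ΔEΔt ≥ ℏ/2

The minimum uncertainty in energy is:
ΔE_min = ℏ/(2Δt)
ΔE_min = (1.055e-34 J·s) / (2 × 3.225e-11 s)
ΔE_min = 1.635e-24 J = 10.205 μeV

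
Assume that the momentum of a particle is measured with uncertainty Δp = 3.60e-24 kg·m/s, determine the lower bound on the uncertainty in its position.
14.647 pm

Using the Heisenberg uncertainty principle:
ΔxΔp ≥ ℏ/2

The minimum uncertainty in position is:
Δx_min = ℏ/(2Δp)
Δx_min = (1.055e-34 J·s) / (2 × 3.600e-24 kg·m/s)
Δx_min = 1.465e-11 m = 14.647 pm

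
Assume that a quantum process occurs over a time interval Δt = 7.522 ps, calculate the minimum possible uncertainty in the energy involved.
43.752 μeV

Using the energy-time uncertainty principle:
ΔEΔt ≥ ℏ/2

The minimum uncertainty in energy is:
ΔE_min = ℏ/(2Δt)
ΔE_min = (1.055e-34 J·s) / (2 × 7.522e-12 s)
ΔE_min = 7.010e-24 J = 43.752 μeV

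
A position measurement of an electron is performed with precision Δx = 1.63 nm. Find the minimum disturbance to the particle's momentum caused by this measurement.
3.235 × 10^-26 kg·m/s

The uncertainty principle implies that measuring position disturbs momentum:
ΔxΔp ≥ ℏ/2

When we measure position with precision Δx, we necessarily introduce a momentum uncertainty:
Δp ≥ ℏ/(2Δx)
Δp_min = (1.055e-34 J·s) / (2 × 1.630e-09 m)
Δp_min = 3.235e-26 kg·m/s

The more precisely we measure position, the greater the momentum disturbance.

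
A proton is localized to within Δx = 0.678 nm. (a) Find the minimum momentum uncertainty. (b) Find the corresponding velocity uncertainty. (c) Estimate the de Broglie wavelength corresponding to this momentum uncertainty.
(a) Δp_min = 7.777 × 10^-26 kg·m/s
(b) Δv_min = 46.496 m/s
(c) λ_dB = 8.520 nm

Step-by-step:

(a) From the uncertainty principle:
Δp_min = ℏ/(2Δx) = (1.055e-34 J·s)/(2 × 6.780e-10 m) = 7.777e-26 kg·m/s

(b) The velocity uncertainty:
Δv = Δp/m = (7.777e-26 kg·m/s)/(1.673e-27 kg) = 4.650e+01 m/s = 46.496 m/s

(c) The de Broglie wavelength for this momentum:
λ = h/p = (6.626e-34 J·s)/(7.777e-26 kg·m/s) = 8.520e-09 m = 8.520 nm

Note: The de Broglie wavelength is comparable to the localization size, as expected from wave-particle duality.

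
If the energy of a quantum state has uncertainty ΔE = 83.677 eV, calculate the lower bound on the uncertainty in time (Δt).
3.933 as

Using the energy-time uncertainty principle:
ΔEΔt ≥ ℏ/2

The minimum uncertainty in time is:
Δt_min = ℏ/(2ΔE)
Δt_min = (1.055e-34 J·s) / (2 × 1.341e-17 J)
Δt_min = 3.933e-18 s = 3.933 as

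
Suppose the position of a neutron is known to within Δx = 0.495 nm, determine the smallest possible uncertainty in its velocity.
63.598 m/s

Using the Heisenberg uncertainty principle and Δp = mΔv:
ΔxΔp ≥ ℏ/2
Δx(mΔv) ≥ ℏ/2

The minimum uncertainty in velocity is:
Δv_min = ℏ/(2mΔx)
Δv_min = (1.055e-34 J·s) / (2 × 1.675e-27 kg × 4.950e-10 m)
Δv_min = 6.360e+01 m/s = 63.598 m/s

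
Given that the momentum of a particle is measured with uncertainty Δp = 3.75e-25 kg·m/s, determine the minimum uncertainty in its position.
140.610 pm

Using the Heisenberg uncertainty principle:
ΔxΔp ≥ ℏ/2

The minimum uncertainty in position is:
Δx_min = ℏ/(2Δp)
Δx_min = (1.055e-34 J·s) / (2 × 3.750e-25 kg·m/s)
Δx_min = 1.406e-10 m = 140.610 pm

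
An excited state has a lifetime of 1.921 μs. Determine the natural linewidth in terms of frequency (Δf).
41.425 kHz

Using the energy-time uncertainty principle and E = hf:
ΔEΔt ≥ ℏ/2
hΔf·Δt ≥ ℏ/2

The minimum frequency uncertainty is:
Δf = ℏ/(2hτ) = 1/(4πτ)
Δf = 1/(4π × 1.921e-06 s)
Δf = 4.143e+04 Hz = 41.425 kHz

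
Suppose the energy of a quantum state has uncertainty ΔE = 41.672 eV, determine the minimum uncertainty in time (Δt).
7.898 as

Using the energy-time uncertainty principle:
ΔEΔt ≥ ℏ/2

The minimum uncertainty in time is:
Δt_min = ℏ/(2ΔE)
Δt_min = (1.055e-34 J·s) / (2 × 6.677e-18 J)
Δt_min = 7.898e-18 s = 7.898 as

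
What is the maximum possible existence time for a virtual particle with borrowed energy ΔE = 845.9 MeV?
3.891 × 10^-25 s

Using the energy-time uncertainty principle:
ΔEΔt ≥ ℏ/2

For a virtual particle borrowing energy ΔE, the maximum lifetime is:
Δt_max = ℏ/(2ΔE)

Converting energy:
ΔE = 845.9 MeV = 1.355e-10 J

Δt_max = (1.055e-34 J·s) / (2 × 1.355e-10 J)
Δt_max = 3.891e-25 s = 3.891 × 10^-25 s

Virtual particles with higher borrowed energy exist for shorter times.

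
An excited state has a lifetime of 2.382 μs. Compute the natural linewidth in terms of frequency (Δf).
33.408 kHz

Using the energy-time uncertainty principle and E = hf:
ΔEΔt ≥ ℏ/2
hΔf·Δt ≥ ℏ/2

The minimum frequency uncertainty is:
Δf = ℏ/(2hτ) = 1/(4πτ)
Δf = 1/(4π × 2.382e-06 s)
Δf = 3.341e+04 Hz = 33.408 kHz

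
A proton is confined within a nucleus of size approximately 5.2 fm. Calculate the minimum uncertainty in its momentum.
1.014 × 10^-20 kg·m/s

Using the Heisenberg uncertainty principle:
ΔxΔp ≥ ℏ/2

With Δx ≈ L = 5.200e-15 m (the confinement size):
Δp_min = ℏ/(2Δx)
Δp_min = (1.055e-34 J·s) / (2 × 5.200e-15 m)
Δp_min = 1.014e-20 kg·m/s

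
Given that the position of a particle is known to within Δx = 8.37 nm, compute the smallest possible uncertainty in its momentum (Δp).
6.300 × 10^-27 kg·m/s

Using the Heisenberg uncertainty principle:
ΔxΔp ≥ ℏ/2

The minimum uncertainty in momentum is:
Δp_min = ℏ/(2Δx)
Δp_min = (1.055e-34 J·s) / (2 × 8.370e-09 m)
Δp_min = 6.300e-27 kg·m/s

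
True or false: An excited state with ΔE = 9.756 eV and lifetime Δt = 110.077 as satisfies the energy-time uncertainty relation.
Yes, it satisfies the uncertainty relation.

Calculate the product ΔEΔt:
ΔE = 9.756 eV = 1.563e-18 J
ΔEΔt = (1.563e-18 J) × (1.101e-16 s)
ΔEΔt = 1.721e-34 J·s

Compare to the minimum allowed value ℏ/2:
ℏ/2 = 5.273e-35 J·s

Since ΔEΔt = 1.721e-34 J·s ≥ 5.273e-35 J·s = ℏ/2,
this satisfies the uncertainty relation.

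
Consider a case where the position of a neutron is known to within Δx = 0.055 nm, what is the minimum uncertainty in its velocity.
572.384 m/s

Using the Heisenberg uncertainty principle and Δp = mΔv:
ΔxΔp ≥ ℏ/2
Δx(mΔv) ≥ ℏ/2

The minimum uncertainty in velocity is:
Δv_min = ℏ/(2mΔx)
Δv_min = (1.055e-34 J·s) / (2 × 1.675e-27 kg × 5.500e-11 m)
Δv_min = 5.724e+02 m/s = 572.384 m/s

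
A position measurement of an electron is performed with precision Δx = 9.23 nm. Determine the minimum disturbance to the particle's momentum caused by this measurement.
5.713 × 10^-27 kg·m/s

The uncertainty principle implies that measuring position disturbs momentum:
ΔxΔp ≥ ℏ/2

When we measure position with precision Δx, we necessarily introduce a momentum uncertainty:
Δp ≥ ℏ/(2Δx)
Δp_min = (1.055e-34 J·s) / (2 × 9.230e-09 m)
Δp_min = 5.713e-27 kg·m/s

The more precisely we measure position, the greater the momentum disturbance.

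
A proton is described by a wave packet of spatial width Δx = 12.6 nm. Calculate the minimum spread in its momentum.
4.185 × 10^-27 kg·m/s

For a wave packet, the spatial width Δx and momentum spread Δp are related by the uncertainty principle:
ΔxΔp ≥ ℏ/2

The minimum momentum spread is:
Δp_min = ℏ/(2Δx)
Δp_min = (1.055e-34 J·s) / (2 × 1.260e-08 m)
Δp_min = 4.185e-27 kg·m/s

A wave packet cannot have both a well-defined position and well-defined momentum.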